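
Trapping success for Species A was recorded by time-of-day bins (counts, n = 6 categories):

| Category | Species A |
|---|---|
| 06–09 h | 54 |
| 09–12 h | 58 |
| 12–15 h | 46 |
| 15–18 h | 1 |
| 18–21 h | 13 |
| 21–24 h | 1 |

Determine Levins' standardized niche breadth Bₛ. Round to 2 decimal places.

0.50

Proportions for Species A (n=173): 54/173=0.3121, 58/173=0.3353, 46/173=0.2659, 1/173=0.0058, 13/173=0.0751, 1/173=0.0058
Σpᵢ² = 0.3121² + 0.3353² + 0.2659² + 0.0058² + 0.0751² + 0.0058² = 0.097406 + 0.112426 + 0.070703 + 0.000034 + 0.005640 + 0.000034 = 0.286243
B = 1 / 0.286243 = 3.4935
Bₛ = (B − 1)/(n − 1) = (3.4935 − 1)/(6 − 1) = 2.4935/5 = 0.4987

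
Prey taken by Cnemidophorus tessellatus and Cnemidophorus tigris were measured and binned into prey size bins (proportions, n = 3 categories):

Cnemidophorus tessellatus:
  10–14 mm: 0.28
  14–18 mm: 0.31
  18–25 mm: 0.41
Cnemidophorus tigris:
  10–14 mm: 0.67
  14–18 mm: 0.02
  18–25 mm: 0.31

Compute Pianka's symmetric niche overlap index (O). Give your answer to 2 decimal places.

Σ p₁ᵢp₂ᵢ = 0.1876 + 0.0062 + 0.1271 = 0.3209
Σp_1ᵢ² = 0.28² + 0.31² + 0.41² = 0.0784 + 0.0961 + 0.1681 = 0.3426
Σp_2ᵢ² = 0.67² + 0.02² + 0.31² = 0.4489 + 0.0004 + 0.0961 = 0.5454
O = 0.3209 / √(0.3426 × 0.5454) = 0.3209 / 0.43227 = 0.7424

0.74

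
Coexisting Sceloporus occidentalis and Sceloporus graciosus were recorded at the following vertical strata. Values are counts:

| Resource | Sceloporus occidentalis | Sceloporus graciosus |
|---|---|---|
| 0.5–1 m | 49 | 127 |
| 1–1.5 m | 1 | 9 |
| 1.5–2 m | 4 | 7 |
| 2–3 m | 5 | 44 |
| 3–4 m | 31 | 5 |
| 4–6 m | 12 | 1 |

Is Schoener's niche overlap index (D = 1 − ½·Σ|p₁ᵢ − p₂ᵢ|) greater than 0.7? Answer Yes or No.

Proportions for Sceloporus occidentalis (n=102): 49/102=0.4804, 1/102=0.0098, 4/102=0.0392, 5/102=0.0490, 31/102=0.3039, 12/102=0.1176
Proportions for Sceloporus graciosus (n=193): 127/193=0.6580, 9/193=0.0466, 7/193=0.0363, 44/193=0.2280, 5/193=0.0259, 1/193=0.0052
Σ|p₁ᵢ − p₂ᵢ| = 0.1776 + 0.0368 + 0.0029 + 0.1790 + 0.2780 + 0.1124 = 0.7867
D = 1 − ½ × 0.7867 = 1 − 0.39335 = 0.60665
D = 0.60665 < 0.7 → No.

No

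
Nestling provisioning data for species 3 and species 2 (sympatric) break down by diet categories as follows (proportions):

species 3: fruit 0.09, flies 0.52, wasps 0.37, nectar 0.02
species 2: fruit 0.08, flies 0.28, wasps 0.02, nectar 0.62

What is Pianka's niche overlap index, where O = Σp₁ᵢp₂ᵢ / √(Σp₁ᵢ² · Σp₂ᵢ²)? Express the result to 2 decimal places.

Σ p₁ᵢp₂ᵢ = 0.0072 + 0.1456 + 0.0074 + 0.0124 = 0.1726
Σp_1ᵢ² = 0.09² + 0.52² + 0.37² + 0.02² = 0.0081 + 0.2704 + 0.1369 + 0.0004 = 0.4158
Σp_2ᵢ² = 0.08² + 0.28² + 0.02² + 0.62² = 0.0064 + 0.0784 + 0.0004 + 0.3844 = 0.4696
O = 0.1726 / √(0.4158 × 0.4696) = 0.1726 / 0.44188 = 0.3906

0.39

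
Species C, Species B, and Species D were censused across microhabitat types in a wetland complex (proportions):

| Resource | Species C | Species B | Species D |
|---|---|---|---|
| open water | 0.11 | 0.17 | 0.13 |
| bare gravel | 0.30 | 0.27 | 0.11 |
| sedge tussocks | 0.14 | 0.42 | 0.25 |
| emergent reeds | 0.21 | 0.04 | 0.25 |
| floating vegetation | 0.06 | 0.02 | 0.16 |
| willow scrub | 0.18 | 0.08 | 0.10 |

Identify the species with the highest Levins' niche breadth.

Σp_Cᵢ² = 0.11² + 0.30² + 0.14² + 0.21² + 0.06² + 0.18² = 0.0121 + 0.0900 + 0.0196 + 0.0441 + 0.0036 + 0.0324 = 0.2018
B_C = 1 / 0.2018 = 4.9554
Σp_Bᵢ² = 0.17² + 0.27² + 0.42² + 0.04² + 0.02² + 0.08² = 0.0289 + 0.0729 + 0.1764 + 0.0016 + 0.0004 + 0.0064 = 0.2866
B_B = 1 / 0.2866 = 3.4892
Σp_Dᵢ² = 0.13² + 0.11² + 0.25² + 0.25² + 0.16² + 0.10² = 0.0169 + 0.0121 + 0.0625 + 0.0625 + 0.0256 + 0.0100 = 0.1896
B_D = 1 / 0.1896 = 5.2743
Highest B → broadest niche (most generalist): Species D (B = 5.27).

Species D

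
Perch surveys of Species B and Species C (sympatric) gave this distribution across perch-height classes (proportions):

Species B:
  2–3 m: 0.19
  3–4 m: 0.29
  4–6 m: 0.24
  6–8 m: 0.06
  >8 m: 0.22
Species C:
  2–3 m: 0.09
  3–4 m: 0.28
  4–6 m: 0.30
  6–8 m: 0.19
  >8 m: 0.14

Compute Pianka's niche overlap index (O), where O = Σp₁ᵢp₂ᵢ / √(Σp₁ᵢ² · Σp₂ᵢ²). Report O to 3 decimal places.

0.920

Σ p₁ᵢp₂ᵢ = 0.0171 + 0.0812 + 0.0720 + 0.0114 + 0.0308 = 0.2125
Σp_1ᵢ² = 0.19² + 0.29² + 0.24² + 0.06² + 0.22² = 0.0361 + 0.0841 + 0.0576 + 0.0036 + 0.0484 = 0.2298
Σp_2ᵢ² = 0.09² + 0.28² + 0.30² + 0.19² + 0.14² = 0.0081 + 0.0784 + 0.0900 + 0.0361 + 0.0196 = 0.2322
O = 0.2125 / √(0.2298 × 0.2322) = 0.2125 / 0.230997 = 0.91993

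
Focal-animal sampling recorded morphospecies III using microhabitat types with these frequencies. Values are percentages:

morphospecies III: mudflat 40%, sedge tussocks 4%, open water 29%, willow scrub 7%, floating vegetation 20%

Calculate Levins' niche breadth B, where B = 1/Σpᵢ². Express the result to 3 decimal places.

3.441

Convert percentages to proportions (divide by 100).
Σpᵢ² = 0.40² + 0.04² + 0.29² + 0.07² + 0.20² = 0.1600 + 0.0016 + 0.0841 + 0.0049 + 0.0400 = 0.2906
B = 1 / 0.2906 = 3.44116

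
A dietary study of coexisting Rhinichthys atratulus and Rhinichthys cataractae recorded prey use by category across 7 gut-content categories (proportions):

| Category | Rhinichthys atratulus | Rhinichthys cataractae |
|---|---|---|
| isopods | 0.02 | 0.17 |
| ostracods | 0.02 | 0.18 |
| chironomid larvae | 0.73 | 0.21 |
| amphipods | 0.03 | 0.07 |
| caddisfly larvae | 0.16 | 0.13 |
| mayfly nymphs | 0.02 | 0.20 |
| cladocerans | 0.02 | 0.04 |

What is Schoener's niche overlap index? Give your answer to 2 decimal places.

0.45

Σ|p₁ᵢ − p₂ᵢ| = 0.15 + 0.16 + 0.52 + 0.04 + 0.03 + 0.18 + 0.02 = 1.10
D = 1 − ½ × 1.10 = 1 − 0.550 = 0.4500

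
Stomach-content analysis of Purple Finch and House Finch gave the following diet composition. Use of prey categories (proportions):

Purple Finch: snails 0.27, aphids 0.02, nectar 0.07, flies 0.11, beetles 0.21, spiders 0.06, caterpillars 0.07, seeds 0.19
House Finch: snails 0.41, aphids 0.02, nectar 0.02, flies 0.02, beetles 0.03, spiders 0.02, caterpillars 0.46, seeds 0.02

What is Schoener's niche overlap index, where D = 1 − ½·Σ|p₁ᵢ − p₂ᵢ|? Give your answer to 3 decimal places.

0.470

Σ|p₁ᵢ − p₂ᵢ| = 0.14 + 0.00 + 0.05 + 0.09 + 0.18 + 0.04 + 0.39 + 0.17 = 1.06
D = 1 − ½ × 1.06 = 1 − 0.530 = 0.47000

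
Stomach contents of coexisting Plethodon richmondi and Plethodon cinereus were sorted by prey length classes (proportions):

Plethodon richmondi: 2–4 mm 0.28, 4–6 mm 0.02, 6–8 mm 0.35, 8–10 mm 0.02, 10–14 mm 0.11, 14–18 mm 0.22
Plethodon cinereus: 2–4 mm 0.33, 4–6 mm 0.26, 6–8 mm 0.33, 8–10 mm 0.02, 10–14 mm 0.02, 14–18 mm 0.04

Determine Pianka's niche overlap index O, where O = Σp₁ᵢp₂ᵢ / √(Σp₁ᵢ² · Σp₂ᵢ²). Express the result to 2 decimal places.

Σ p₁ᵢp₂ᵢ = 0.0924 + 0.0052 + 0.1155 + 0.0004 + 0.0022 + 0.0088 = 0.2245
Σp_1ᵢ² = 0.28² + 0.02² + 0.35² + 0.02² + 0.11² + 0.22² = 0.0784 + 0.0004 + 0.1225 + 0.0004 + 0.0121 + 0.0484 = 0.2622
Σp_2ᵢ² = 0.33² + 0.26² + 0.33² + 0.02² + 0.02² + 0.04² = 0.1089 + 0.0676 + 0.1089 + 0.0004 + 0.0004 + 0.0016 = 0.2878
O = 0.2245 / √(0.2622 × 0.2878) = 0.2245 / 0.27470 = 0.8173

0.82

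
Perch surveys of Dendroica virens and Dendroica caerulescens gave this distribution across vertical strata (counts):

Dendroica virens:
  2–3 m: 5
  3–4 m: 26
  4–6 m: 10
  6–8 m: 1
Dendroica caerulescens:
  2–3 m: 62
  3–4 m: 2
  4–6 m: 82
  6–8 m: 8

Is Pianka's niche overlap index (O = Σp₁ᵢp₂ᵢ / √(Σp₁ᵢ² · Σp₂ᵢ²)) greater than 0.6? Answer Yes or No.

Proportions for Dendroica virens (n=42): 5/42=0.1190, 26/42=0.6190, 10/42=0.2381, 1/42=0.0238
Proportions for Dendroica caerulescens (n=154): 62/154=0.4026, 2/154=0.0130, 82/154=0.5325, 8/154=0.0519
Σ p₁ᵢp₂ᵢ = 0.047909 + 0.008047 + 0.126788 + 0.001235 = 0.183979
Σp_1ᵢ² = 0.1190² + 0.6190² + 0.2381² + 0.0238² = 0.014161 + 0.383161 + 0.056692 + 0.000566 = 0.454580
Σp_2ᵢ² = 0.4026² + 0.0130² + 0.5325² + 0.0519² = 0.162087 + 0.000169 + 0.283556 + 0.002694 = 0.448506
O = 0.183979 / √(0.454580 × 0.448506) = 0.183979 / 0.4515328 = 0.4075
O = 0.4075 < 0.6 → No.

No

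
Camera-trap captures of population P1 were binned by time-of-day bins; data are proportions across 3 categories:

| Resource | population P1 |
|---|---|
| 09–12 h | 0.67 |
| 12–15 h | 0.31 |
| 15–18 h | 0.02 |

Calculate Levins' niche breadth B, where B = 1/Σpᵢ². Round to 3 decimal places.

Σpᵢ² = 0.67² + 0.31² + 0.02² = 0.4489 + 0.0961 + 0.0004 = 0.5454
B = 1 / 0.5454 = 1.83352

1.834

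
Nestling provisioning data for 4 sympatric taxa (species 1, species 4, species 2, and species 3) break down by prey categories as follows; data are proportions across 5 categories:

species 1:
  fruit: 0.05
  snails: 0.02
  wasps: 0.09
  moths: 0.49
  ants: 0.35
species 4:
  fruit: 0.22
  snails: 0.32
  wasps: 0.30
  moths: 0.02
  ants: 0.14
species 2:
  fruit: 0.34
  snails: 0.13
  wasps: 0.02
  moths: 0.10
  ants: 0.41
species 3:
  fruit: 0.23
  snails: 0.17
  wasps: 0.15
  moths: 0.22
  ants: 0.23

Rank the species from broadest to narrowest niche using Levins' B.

species 3 > species 4 > species 2 > species 1

Σp_1ᵢ² = 0.05² + 0.02² + 0.09² + 0.49² + 0.35² = 0.0025 + 0.0004 + 0.0081 + 0.2401 + 0.1225 = 0.3736
B_1 = 1 / 0.3736 = 2.6767
Σp_4ᵢ² = 0.22² + 0.32² + 0.30² + 0.02² + 0.14² = 0.0484 + 0.1024 + 0.0900 + 0.0004 + 0.0196 = 0.2608
B_4 = 1 / 0.2608 = 3.8344
Σp_2ᵢ² = 0.34² + 0.13² + 0.02² + 0.10² + 0.41² = 0.1156 + 0.0169 + 0.0004 + 0.0100 + 0.1681 = 0.3110
B_2 = 1 / 0.3110 = 3.2154
Σp_3ᵢ² = 0.23² + 0.17² + 0.15² + 0.22² + 0.23² = 0.0529 + 0.0289 + 0.0225 + 0.0484 + 0.0529 = 0.2056
B_3 = 1 / 0.2056 = 4.8638
Ranking by B (broadest → narrowest): species 3 (4.86) > species 4 (3.83) > species 2 (3.22) > species 1 (2.68)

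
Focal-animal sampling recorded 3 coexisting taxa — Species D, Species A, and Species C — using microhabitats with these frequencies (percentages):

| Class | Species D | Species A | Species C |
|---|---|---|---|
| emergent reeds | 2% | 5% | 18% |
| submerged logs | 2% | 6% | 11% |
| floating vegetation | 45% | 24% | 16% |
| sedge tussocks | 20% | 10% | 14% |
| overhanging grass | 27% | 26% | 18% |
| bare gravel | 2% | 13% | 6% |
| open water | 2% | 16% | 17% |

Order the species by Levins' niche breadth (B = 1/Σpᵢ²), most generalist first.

Convert percentages to proportions (divide by 100).
Σp_Dᵢ² = 0.02² + 0.02² + 0.45² + 0.20² + 0.27² + 0.02² + 0.02² = 0.0004 + 0.0004 + 0.2025 + 0.0400 + 0.0729 + 0.0004 + 0.0004 = 0.3170
B_D = 1 / 0.3170 = 3.1546
Σp_Aᵢ² = 0.05² + 0.06² + 0.24² + 0.10² + 0.26² + 0.13² + 0.16² = 0.0025 + 0.0036 + 0.0576 + 0.0100 + 0.0676 + 0.0169 + 0.0256 = 0.1838
B_A = 1 / 0.1838 = 5.4407
Σp_Cᵢ² = 0.18² + 0.11² + 0.16² + 0.14² + 0.18² + 0.06² + 0.17² = 0.0324 + 0.0121 + 0.0256 + 0.0196 + 0.0324 + 0.0036 + 0.0289 = 0.1546
B_C = 1 / 0.1546 = 6.4683
Ranking by B (broadest → narrowest): Species C (6.47) > Species A (5.44) > Species D (3.15)

Species C > Species A > Species D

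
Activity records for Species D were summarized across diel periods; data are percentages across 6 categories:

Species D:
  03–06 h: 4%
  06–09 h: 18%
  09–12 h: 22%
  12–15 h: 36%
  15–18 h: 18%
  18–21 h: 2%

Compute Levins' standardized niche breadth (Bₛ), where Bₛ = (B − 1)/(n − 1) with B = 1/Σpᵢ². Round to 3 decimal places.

0.617

Convert percentages to proportions (divide by 100).
Σpᵢ² = 0.04² + 0.18² + 0.22² + 0.36² + 0.18² + 0.02² = 0.0016 + 0.0324 + 0.0484 + 0.1296 + 0.0324 + 0.0004 = 0.2448
B = 1 / 0.2448 = 4.08497
Bₛ = (B − 1)/(n − 1) = (4.08497 − 1)/(6 − 1) = 3.08497/5 = 0.61699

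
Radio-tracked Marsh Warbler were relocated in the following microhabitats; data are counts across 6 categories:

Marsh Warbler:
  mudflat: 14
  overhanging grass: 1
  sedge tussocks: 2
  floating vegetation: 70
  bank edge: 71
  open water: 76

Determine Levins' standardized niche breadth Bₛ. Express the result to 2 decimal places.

0.49

Proportions for Marsh Warbler (n=234): 14/234=0.0598, 1/234=0.0043, 2/234=0.0085, 70/234=0.2991, 71/234=0.3034, 76/234=0.3248
Σpᵢ² = 0.0598² + 0.0043² + 0.0085² + 0.2991² + 0.3034² + 0.3248² = 0.003576 + 0.000018 + 0.000072 + 0.089461 + 0.092052 + 0.105495 = 0.290674
B = 1 / 0.290674 = 3.4403
Bₛ = (B − 1)/(n − 1) = (3.4403 − 1)/(6 − 1) = 2.4403/5 = 0.4881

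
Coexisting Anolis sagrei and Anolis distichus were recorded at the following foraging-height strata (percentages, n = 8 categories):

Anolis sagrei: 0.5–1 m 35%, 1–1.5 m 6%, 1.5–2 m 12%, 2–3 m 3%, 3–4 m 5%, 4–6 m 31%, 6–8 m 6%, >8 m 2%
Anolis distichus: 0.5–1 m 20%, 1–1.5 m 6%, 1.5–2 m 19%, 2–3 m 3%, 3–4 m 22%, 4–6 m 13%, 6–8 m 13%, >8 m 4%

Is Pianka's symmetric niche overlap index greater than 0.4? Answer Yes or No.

Convert percentages to proportions (divide by 100).
Σ p₁ᵢp₂ᵢ = 0.0700 + 0.0036 + 0.0228 + 0.0009 + 0.0110 + 0.0403 + 0.0078 + 0.0008 = 0.1572
Σp_1ᵢ² = 0.35² + 0.06² + 0.12² + 0.03² + 0.05² + 0.31² + 0.06² + 0.02² = 0.1225 + 0.0036 + 0.0144 + 0.0009 + 0.0025 + 0.0961 + 0.0036 + 0.0004 = 0.2440
Σp_2ᵢ² = 0.20² + 0.06² + 0.19² + 0.03² + 0.22² + 0.13² + 0.13² + 0.04² = 0.0400 + 0.0036 + 0.0361 + 0.0009 + 0.0484 + 0.0169 + 0.0169 + 0.0016 = 0.1644
O = 0.1572 / √(0.2440 × 0.1644) = 0.1572 / 0.20028 = 0.7849
O = 0.7849 > 0.4 → Yes.

Yes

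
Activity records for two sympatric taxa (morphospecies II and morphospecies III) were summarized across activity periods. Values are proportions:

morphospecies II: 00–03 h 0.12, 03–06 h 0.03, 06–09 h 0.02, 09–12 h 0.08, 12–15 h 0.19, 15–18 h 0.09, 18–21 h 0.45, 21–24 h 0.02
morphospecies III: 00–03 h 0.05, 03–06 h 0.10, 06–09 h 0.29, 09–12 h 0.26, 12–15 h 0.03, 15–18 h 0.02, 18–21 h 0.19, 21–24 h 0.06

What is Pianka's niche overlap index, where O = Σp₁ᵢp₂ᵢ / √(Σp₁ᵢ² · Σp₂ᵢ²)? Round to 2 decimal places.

0.55

Σ p₁ᵢp₂ᵢ = 0.0060 + 0.0030 + 0.0058 + 0.0208 + 0.0057 + 0.0018 + 0.0855 + 0.0012 = 0.1298
Σp_1ᵢ² = 0.12² + 0.03² + 0.02² + 0.08² + 0.19² + 0.09² + 0.45² + 0.02² = 0.0144 + 0.0009 + 0.0004 + 0.0064 + 0.0361 + 0.0081 + 0.2025 + 0.0004 = 0.2692
Σp_2ᵢ² = 0.05² + 0.10² + 0.29² + 0.26² + 0.03² + 0.02² + 0.19² + 0.06² = 0.0025 + 0.0100 + 0.0841 + 0.0676 + 0.0009 + 0.0004 + 0.0361 + 0.0036 = 0.2052
O = 0.1298 / √(0.2692 × 0.2052) = 0.1298 / 0.23503 = 0.5523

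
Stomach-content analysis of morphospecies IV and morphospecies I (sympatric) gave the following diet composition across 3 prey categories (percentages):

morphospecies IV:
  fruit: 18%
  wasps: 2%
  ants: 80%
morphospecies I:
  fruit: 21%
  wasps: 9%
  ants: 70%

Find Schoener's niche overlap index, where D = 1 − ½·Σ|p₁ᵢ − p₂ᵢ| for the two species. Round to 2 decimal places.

0.90

Convert percentages to proportions (divide by 100).
Σ|p₁ᵢ − p₂ᵢ| = 0.03 + 0.07 + 0.10 = 0.20
D = 1 − ½ × 0.20 = 1 − 0.100 = 0.9000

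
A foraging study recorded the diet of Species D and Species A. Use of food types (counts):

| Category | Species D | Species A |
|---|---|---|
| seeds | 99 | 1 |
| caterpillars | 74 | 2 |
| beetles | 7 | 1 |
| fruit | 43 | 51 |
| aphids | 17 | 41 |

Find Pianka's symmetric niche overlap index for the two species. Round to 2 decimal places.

Proportions for Species D (n=240): 99/240=0.4125, 74/240=0.3083, 7/240=0.0292, 43/240=0.1792, 17/240=0.0708
Proportions for Species A (n=96): 1/96=0.0104, 2/96=0.0208, 1/96=0.0104, 51/96=0.5313, 41/96=0.4271
Σ p₁ᵢp₂ᵢ = 0.004290 + 0.006413 + 0.000304 + 0.095209 + 0.030239 = 0.136455
Σp_1ᵢ² = 0.4125² + 0.3083² + 0.0292² + 0.1792² + 0.0708² = 0.170156 + 0.095049 + 0.000853 + 0.032113 + 0.005013 = 0.303184
Σp_2ᵢ² = 0.0104² + 0.0208² + 0.0104² + 0.5313² + 0.4271² = 0.000108 + 0.000433 + 0.000108 + 0.282280 + 0.182414 = 0.465343
O = 0.136455 / √(0.303184 × 0.465343) = 0.136455 / 0.3756122 = 0.3633

0.36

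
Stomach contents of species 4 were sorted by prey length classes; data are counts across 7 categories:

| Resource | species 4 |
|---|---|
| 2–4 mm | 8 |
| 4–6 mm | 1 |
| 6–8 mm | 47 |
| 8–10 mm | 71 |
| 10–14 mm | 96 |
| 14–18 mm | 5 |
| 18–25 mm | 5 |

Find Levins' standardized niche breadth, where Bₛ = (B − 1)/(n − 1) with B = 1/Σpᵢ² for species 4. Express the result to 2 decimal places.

0.38

Proportions for species 4 (n=233): 8/233=0.0343, 1/233=0.0043, 47/233=0.2017, 71/233=0.3047, 96/233=0.4120, 5/233=0.0215, 5/233=0.0215
Σpᵢ² = 0.0343² + 0.0043² + 0.2017² + 0.3047² + 0.4120² + 0.0215² + 0.0215² = 0.001176 + 0.000018 + 0.040683 + 0.092842 + 0.169744 + 0.000462 + 0.000462 = 0.305387
B = 1 / 0.305387 = 3.2745
Bₛ = (B − 1)/(n − 1) = (3.2745 − 1)/(7 − 1) = 2.2745/6 = 0.3791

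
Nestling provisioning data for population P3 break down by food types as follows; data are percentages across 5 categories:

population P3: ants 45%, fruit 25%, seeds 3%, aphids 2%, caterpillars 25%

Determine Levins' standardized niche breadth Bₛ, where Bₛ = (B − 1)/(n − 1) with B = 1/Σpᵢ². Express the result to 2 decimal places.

Convert percentages to proportions (divide by 100).
Σpᵢ² = 0.45² + 0.25² + 0.03² + 0.02² + 0.25² = 0.2025 + 0.0625 + 0.0009 + 0.0004 + 0.0625 = 0.3288
B = 1 / 0.3288 = 3.0414
Bₛ = (B − 1)/(n − 1) = (3.0414 − 1)/(5 − 1) = 2.0414/4 = 0.5104

0.51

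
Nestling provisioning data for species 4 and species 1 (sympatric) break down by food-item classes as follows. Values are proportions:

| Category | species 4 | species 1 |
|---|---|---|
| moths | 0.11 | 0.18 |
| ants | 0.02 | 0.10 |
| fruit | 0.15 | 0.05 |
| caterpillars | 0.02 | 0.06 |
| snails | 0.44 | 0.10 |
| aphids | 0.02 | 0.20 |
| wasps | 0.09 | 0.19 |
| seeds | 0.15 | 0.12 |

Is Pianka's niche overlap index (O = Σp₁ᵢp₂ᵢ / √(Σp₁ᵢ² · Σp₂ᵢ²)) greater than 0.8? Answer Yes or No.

Σ p₁ᵢp₂ᵢ = 0.0198 + 0.0020 + 0.0075 + 0.0012 + 0.0440 + 0.0040 + 0.0171 + 0.0180 = 0.1136
Σp_1ᵢ² = 0.11² + 0.02² + 0.15² + 0.02² + 0.44² + 0.02² + 0.09² + 0.15² = 0.0121 + 0.0004 + 0.0225 + 0.0004 + 0.1936 + 0.0004 + 0.0081 + 0.0225 = 0.2600
Σp_2ᵢ² = 0.18² + 0.10² + 0.05² + 0.06² + 0.10² + 0.20² + 0.19² + 0.12² = 0.0324 + 0.0100 + 0.0025 + 0.0036 + 0.0100 + 0.0400 + 0.0361 + 0.0144 = 0.1490
O = 0.1136 / √(0.2600 × 0.1490) = 0.1136 / 0.19682 = 0.5772
O = 0.5772 < 0.8 → No.

No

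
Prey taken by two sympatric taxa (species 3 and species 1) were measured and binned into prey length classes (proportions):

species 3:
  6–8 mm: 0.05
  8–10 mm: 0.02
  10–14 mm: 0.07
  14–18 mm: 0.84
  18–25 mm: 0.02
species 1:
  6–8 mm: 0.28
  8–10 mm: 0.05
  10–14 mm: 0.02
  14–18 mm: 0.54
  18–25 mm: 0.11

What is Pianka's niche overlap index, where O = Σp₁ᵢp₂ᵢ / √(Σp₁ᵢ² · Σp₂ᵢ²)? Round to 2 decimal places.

0.90

Σ p₁ᵢp₂ᵢ = 0.0140 + 0.0010 + 0.0014 + 0.4536 + 0.0022 = 0.4722
Σp_1ᵢ² = 0.05² + 0.02² + 0.07² + 0.84² + 0.02² = 0.0025 + 0.0004 + 0.0049 + 0.7056 + 0.0004 = 0.7138
Σp_2ᵢ² = 0.28² + 0.05² + 0.02² + 0.54² + 0.11² = 0.0784 + 0.0025 + 0.0004 + 0.2916 + 0.0121 = 0.3850
O = 0.4722 / √(0.7138 × 0.3850) = 0.4722 / 0.52423 = 0.9007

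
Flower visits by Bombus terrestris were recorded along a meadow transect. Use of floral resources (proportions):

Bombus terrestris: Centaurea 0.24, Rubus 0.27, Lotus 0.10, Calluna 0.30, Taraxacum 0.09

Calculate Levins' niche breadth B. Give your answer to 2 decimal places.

4.19

Σpᵢ² = 0.24² + 0.27² + 0.10² + 0.30² + 0.09² = 0.0576 + 0.0729 + 0.0100 + 0.0900 + 0.0081 = 0.2386
B = 1 / 0.2386 = 4.1911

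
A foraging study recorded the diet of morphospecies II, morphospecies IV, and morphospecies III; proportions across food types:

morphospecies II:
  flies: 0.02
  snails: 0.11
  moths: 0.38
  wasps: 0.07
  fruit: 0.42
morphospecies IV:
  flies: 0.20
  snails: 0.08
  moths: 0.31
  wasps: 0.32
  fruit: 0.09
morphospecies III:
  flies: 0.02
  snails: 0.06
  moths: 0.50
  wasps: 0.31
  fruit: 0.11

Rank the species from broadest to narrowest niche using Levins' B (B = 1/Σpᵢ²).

Σp_IIᵢ² = 0.02² + 0.11² + 0.38² + 0.07² + 0.42² = 0.0004 + 0.0121 + 0.1444 + 0.0049 + 0.1764 = 0.3382
B_II = 1 / 0.3382 = 2.9568
Σp_IVᵢ² = 0.20² + 0.08² + 0.31² + 0.32² + 0.09² = 0.0400 + 0.0064 + 0.0961 + 0.1024 + 0.0081 = 0.2530
B_IV = 1 / 0.2530 = 3.9526
Σp_IIIᵢ² = 0.02² + 0.06² + 0.50² + 0.31² + 0.11² = 0.0004 + 0.0036 + 0.2500 + 0.0961 + 0.0121 = 0.3622
B_III = 1 / 0.3622 = 2.7609
Ranking by B (broadest → narrowest): morphospecies IV (3.95) > morphospecies II (2.96) > morphospecies III (2.76)

morphospecies IV > morphospecies II > morphospecies III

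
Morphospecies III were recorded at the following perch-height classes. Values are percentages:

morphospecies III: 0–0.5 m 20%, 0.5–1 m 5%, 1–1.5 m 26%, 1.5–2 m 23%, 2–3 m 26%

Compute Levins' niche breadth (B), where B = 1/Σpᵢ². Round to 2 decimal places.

4.34

Convert percentages to proportions (divide by 100).
Σpᵢ² = 0.20² + 0.05² + 0.26² + 0.23² + 0.26² = 0.0400 + 0.0025 + 0.0676 + 0.0529 + 0.0676 = 0.2306
B = 1 / 0.2306 = 4.3365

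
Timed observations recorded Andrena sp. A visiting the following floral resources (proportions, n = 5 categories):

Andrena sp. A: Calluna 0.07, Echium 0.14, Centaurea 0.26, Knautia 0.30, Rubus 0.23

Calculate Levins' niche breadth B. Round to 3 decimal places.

4.255

Σpᵢ² = 0.07² + 0.14² + 0.26² + 0.30² + 0.23² = 0.0049 + 0.0196 + 0.0676 + 0.0900 + 0.0529 = 0.2350
B = 1 / 0.2350 = 4.25532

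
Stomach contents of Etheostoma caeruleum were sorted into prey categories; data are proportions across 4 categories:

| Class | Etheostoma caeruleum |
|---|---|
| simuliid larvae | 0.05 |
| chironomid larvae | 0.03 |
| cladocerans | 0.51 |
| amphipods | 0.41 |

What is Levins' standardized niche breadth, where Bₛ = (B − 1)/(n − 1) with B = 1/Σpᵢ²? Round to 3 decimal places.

Σpᵢ² = 0.05² + 0.03² + 0.51² + 0.41² = 0.0025 + 0.0009 + 0.2601 + 0.1681 = 0.4316
B = 1 / 0.4316 = 2.31696
Bₛ = (B − 1)/(n − 1) = (2.31696 − 1)/(4 − 1) = 1.31696/3 = 0.43899

0.439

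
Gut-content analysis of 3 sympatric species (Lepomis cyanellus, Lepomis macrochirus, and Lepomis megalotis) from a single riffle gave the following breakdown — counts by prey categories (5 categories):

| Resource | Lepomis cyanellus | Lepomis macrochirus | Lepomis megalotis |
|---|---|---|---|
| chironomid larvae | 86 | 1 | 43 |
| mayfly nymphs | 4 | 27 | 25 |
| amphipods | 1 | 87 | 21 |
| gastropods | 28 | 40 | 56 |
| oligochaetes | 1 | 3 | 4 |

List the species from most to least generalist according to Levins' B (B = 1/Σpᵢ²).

Lepomis megalotis > Lepomis macrochirus > Lepomis cyanellus

Proportions for Lepomis cyanellus (n=120): 86/120=0.7167, 4/120=0.0333, 1/120=0.0083, 28/120=0.2333, 1/120=0.0083
Proportions for Lepomis macrochirus (n=158): 1/158=0.0063, 27/158=0.1709, 87/158=0.5506, 40/158=0.2532, 3/158=0.0190
Proportions for Lepomis megalotis (n=149): 43/149=0.2886, 25/149=0.1678, 21/149=0.1409, 56/149=0.3758, 4/149=0.0268
Σp_cyanᵢ² = 0.7167² + 0.0333² + 0.0083² + 0.2333² + 0.0083² = 0.513659 + 0.001109 + 0.000069 + 0.054429 + 0.000069 = 0.569335
B_cyan = 1 / 0.569335 = 1.7564
Σp_macrᵢ² = 0.0063² + 0.1709² + 0.5506² + 0.2532² + 0.0190² = 0.000040 + 0.029207 + 0.303160 + 0.064110 + 0.000361 = 0.396878
B_macr = 1 / 0.396878 = 2.5197
Σp_megaᵢ² = 0.2886² + 0.1678² + 0.1409² + 0.3758² + 0.0268² = 0.083290 + 0.028157 + 0.019853 + 0.141226 + 0.000718 = 0.273244
B_mega = 1 / 0.273244 = 3.6597
Ranking by B (broadest → narrowest): Lepomis megalotis (3.66) > Lepomis macrochirus (2.52) > Lepomis cyanellus (1.76)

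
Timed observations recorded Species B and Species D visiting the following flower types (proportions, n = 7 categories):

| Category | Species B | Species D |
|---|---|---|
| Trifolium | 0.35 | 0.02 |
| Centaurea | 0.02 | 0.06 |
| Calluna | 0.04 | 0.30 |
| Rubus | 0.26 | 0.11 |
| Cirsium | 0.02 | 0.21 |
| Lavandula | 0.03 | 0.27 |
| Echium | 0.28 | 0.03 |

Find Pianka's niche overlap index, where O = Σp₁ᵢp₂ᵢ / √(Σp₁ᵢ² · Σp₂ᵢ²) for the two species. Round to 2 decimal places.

0.28

Σ p₁ᵢp₂ᵢ = 0.0070 + 0.0012 + 0.0120 + 0.0286 + 0.0042 + 0.0081 + 0.0084 = 0.0695
Σp_1ᵢ² = 0.35² + 0.02² + 0.04² + 0.26² + 0.02² + 0.03² + 0.28² = 0.1225 + 0.0004 + 0.0016 + 0.0676 + 0.0004 + 0.0009 + 0.0784 = 0.2718
Σp_2ᵢ² = 0.02² + 0.06² + 0.30² + 0.11² + 0.21² + 0.27² + 0.03² = 0.0004 + 0.0036 + 0.0900 + 0.0121 + 0.0441 + 0.0729 + 0.0009 = 0.2240
O = 0.0695 / √(0.2718 × 0.2240) = 0.0695 / 0.24675 = 0.2817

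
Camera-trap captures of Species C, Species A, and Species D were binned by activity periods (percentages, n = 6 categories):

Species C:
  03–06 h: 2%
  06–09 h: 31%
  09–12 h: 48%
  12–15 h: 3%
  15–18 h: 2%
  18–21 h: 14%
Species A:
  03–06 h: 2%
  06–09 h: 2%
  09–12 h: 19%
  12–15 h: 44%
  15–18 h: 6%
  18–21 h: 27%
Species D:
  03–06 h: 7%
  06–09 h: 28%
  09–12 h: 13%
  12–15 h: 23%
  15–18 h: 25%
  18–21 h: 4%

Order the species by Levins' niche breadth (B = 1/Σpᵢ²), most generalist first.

Convert percentages to proportions (divide by 100).
Σp_Cᵢ² = 0.02² + 0.31² + 0.48² + 0.03² + 0.02² + 0.14² = 0.0004 + 0.0961 + 0.2304 + 0.0009 + 0.0004 + 0.0196 = 0.3478
B_C = 1 / 0.3478 = 2.8752
Σp_Aᵢ² = 0.02² + 0.02² + 0.19² + 0.44² + 0.06² + 0.27² = 0.0004 + 0.0004 + 0.0361 + 0.1936 + 0.0036 + 0.0729 = 0.3070
B_A = 1 / 0.3070 = 3.2573
Σp_Dᵢ² = 0.07² + 0.28² + 0.13² + 0.23² + 0.25² + 0.04² = 0.0049 + 0.0784 + 0.0169 + 0.0529 + 0.0625 + 0.0016 = 0.2172
B_D = 1 / 0.2172 = 4.6041
Ranking by B (broadest → narrowest): Species D (4.60) > Species A (3.26) > Species C (2.88)

Species D > Species A > Species C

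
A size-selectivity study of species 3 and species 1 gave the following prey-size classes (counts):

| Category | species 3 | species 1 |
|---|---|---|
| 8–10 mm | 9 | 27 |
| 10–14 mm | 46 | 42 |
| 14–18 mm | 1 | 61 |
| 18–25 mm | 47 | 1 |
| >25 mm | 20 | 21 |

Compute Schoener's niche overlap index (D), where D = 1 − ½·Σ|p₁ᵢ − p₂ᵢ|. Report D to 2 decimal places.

0.50

Proportions for species 3 (n=123): 9/123=0.0732, 46/123=0.3740, 1/123=0.0081, 47/123=0.3821, 20/123=0.1626
Proportions for species 1 (n=152): 27/152=0.1776, 42/152=0.2763, 61/152=0.4013, 1/152=0.0066, 21/152=0.1382
Σ|p₁ᵢ − p₂ᵢ| = 0.1044 + 0.0977 + 0.3932 + 0.3755 + 0.0244 = 0.9952
D = 1 − ½ × 0.9952 = 1 − 0.49760 = 0.50240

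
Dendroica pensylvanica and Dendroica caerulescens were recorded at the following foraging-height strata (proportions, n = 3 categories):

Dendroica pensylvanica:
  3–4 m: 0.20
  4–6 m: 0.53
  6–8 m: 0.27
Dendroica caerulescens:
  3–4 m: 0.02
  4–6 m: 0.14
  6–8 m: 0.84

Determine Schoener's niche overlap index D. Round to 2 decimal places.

Σ|p₁ᵢ − p₂ᵢ| = 0.18 + 0.39 + 0.57 = 1.14
D = 1 − ½ × 1.14 = 1 − 0.570 = 0.4300

0.43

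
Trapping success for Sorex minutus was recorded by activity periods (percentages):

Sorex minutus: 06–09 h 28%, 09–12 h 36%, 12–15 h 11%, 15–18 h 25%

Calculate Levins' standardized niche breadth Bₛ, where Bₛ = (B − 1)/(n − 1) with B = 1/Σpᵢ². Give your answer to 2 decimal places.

Convert percentages to proportions (divide by 100).
Σpᵢ² = 0.28² + 0.36² + 0.11² + 0.25² = 0.0784 + 0.1296 + 0.0121 + 0.0625 = 0.2826
B = 1 / 0.2826 = 3.5386
Bₛ = (B − 1)/(n − 1) = (3.5386 − 1)/(4 − 1) = 2.5386/3 = 0.8462

0.85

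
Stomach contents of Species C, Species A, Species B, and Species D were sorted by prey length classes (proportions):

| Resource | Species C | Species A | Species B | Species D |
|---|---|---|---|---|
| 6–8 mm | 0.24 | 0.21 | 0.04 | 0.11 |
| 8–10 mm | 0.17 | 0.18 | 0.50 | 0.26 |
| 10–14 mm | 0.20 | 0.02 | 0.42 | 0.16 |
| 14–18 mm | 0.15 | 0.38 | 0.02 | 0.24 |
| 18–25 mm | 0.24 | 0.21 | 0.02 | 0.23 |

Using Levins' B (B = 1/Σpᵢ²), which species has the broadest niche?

Species C

Σp_Cᵢ² = 0.24² + 0.17² + 0.20² + 0.15² + 0.24² = 0.0576 + 0.0289 + 0.0400 + 0.0225 + 0.0576 = 0.2066
B_C = 1 / 0.2066 = 4.8403
Σp_Aᵢ² = 0.21² + 0.18² + 0.02² + 0.38² + 0.21² = 0.0441 + 0.0324 + 0.0004 + 0.1444 + 0.0441 = 0.2654
B_A = 1 / 0.2654 = 3.7679
Σp_Bᵢ² = 0.04² + 0.50² + 0.42² + 0.02² + 0.02² = 0.0016 + 0.2500 + 0.1764 + 0.0004 + 0.0004 = 0.4288
B_B = 1 / 0.4288 = 2.3321
Σp_Dᵢ² = 0.11² + 0.26² + 0.16² + 0.24² + 0.23² = 0.0121 + 0.0676 + 0.0256 + 0.0576 + 0.0529 = 0.2158
B_D = 1 / 0.2158 = 4.6339
Highest B → broadest niche (most generalist): Species C (B = 4.84).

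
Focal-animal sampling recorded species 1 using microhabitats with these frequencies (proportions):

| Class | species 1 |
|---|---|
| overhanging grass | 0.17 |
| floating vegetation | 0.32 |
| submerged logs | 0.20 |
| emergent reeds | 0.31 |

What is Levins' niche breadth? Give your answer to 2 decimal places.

Σpᵢ² = 0.17² + 0.32² + 0.20² + 0.31² = 0.0289 + 0.1024 + 0.0400 + 0.0961 = 0.2674
B = 1 / 0.2674 = 3.7397

3.74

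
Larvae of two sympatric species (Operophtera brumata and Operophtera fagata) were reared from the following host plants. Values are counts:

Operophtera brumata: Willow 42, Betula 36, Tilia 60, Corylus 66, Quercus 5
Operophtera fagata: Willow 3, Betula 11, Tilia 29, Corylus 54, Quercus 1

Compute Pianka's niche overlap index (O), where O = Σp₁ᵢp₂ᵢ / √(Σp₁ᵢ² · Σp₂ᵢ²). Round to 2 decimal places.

0.89

Proportions for Operophtera brumata (n=209): 42/209=0.2010, 36/209=0.1722, 60/209=0.2871, 66/209=0.3158, 5/209=0.0239
Proportions for Operophtera fagata (n=98): 3/98=0.0306, 11/98=0.1122, 29/98=0.2959, 54/98=0.5510, 1/98=0.0102
Σ p₁ᵢp₂ᵢ = 0.006151 + 0.019321 + 0.084953 + 0.174006 + 0.000244 = 0.284675
Σp_1ᵢ² = 0.2010² + 0.1722² + 0.2871² + 0.3158² + 0.0239² = 0.040401 + 0.029653 + 0.082426 + 0.099730 + 0.000571 = 0.252781
Σp_2ᵢ² = 0.0306² + 0.1122² + 0.2959² + 0.5510² + 0.0102² = 0.000936 + 0.012589 + 0.087557 + 0.303601 + 0.000104 = 0.404787
O = 0.284675 / √(0.252781 × 0.404787) = 0.284675 / 0.3198788 = 0.8899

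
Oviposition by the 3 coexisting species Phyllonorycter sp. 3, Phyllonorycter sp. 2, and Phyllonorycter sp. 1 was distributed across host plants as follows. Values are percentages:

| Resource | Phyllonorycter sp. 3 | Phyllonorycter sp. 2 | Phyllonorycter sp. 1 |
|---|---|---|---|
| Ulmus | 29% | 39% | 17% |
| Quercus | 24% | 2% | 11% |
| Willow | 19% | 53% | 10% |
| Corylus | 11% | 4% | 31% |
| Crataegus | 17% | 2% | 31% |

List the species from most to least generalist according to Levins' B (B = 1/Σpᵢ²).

Convert percentages to proportions (divide by 100).
Σp_3ᵢ² = 0.29² + 0.24² + 0.19² + 0.11² + 0.17² = 0.0841 + 0.0576 + 0.0361 + 0.0121 + 0.0289 = 0.2188
B_3 = 1 / 0.2188 = 4.5704
Σp_2ᵢ² = 0.39² + 0.02² + 0.53² + 0.04² + 0.02² = 0.1521 + 0.0004 + 0.2809 + 0.0016 + 0.0004 = 0.4354
B_2 = 1 / 0.4354 = 2.2967
Σp_1ᵢ² = 0.17² + 0.11² + 0.10² + 0.31² + 0.31² = 0.0289 + 0.0121 + 0.0100 + 0.0961 + 0.0961 = 0.2432
B_1 = 1 / 0.2432 = 4.1118
Ranking by B (broadest → narrowest): Phyllonorycter sp. 3 (4.57) > Phyllonorycter sp. 1 (4.11) > Phyllonorycter sp. 2 (2.30)

Phyllonorycter sp. 3 > Phyllonorycter sp. 1 > Phyllonorycter sp. 2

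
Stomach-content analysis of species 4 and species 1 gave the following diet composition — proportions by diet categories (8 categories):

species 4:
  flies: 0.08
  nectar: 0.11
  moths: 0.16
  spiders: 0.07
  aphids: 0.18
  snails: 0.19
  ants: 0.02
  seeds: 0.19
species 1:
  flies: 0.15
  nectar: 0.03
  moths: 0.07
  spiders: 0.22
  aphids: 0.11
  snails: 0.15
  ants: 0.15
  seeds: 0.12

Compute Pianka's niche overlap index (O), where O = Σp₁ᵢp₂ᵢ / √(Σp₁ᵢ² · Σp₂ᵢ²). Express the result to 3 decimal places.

Σ p₁ᵢp₂ᵢ = 0.0120 + 0.0033 + 0.0112 + 0.0154 + 0.0198 + 0.0285 + 0.0030 + 0.0228 = 0.1160
Σp_1ᵢ² = 0.08² + 0.11² + 0.16² + 0.07² + 0.18² + 0.19² + 0.02² + 0.19² = 0.0064 + 0.0121 + 0.0256 + 0.0049 + 0.0324 + 0.0361 + 0.0004 + 0.0361 = 0.1540
Σp_2ᵢ² = 0.15² + 0.03² + 0.07² + 0.22² + 0.11² + 0.15² + 0.15² + 0.12² = 0.0225 + 0.0009 + 0.0049 + 0.0484 + 0.0121 + 0.0225 + 0.0225 + 0.0144 = 0.1482
O = 0.1160 / √(0.1540 × 0.1482) = 0.1160 / 0.151072 = 0.76785

0.768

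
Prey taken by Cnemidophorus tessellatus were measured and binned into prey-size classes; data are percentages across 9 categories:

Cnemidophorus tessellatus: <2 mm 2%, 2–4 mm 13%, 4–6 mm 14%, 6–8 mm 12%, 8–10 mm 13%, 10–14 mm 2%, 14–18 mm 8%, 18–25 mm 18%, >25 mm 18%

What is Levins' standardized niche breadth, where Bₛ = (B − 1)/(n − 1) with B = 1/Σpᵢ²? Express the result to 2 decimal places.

0.77

Convert percentages to proportions (divide by 100).
Σpᵢ² = 0.02² + 0.13² + 0.14² + 0.12² + 0.13² + 0.02² + 0.08² + 0.18² + 0.18² = 0.0004 + 0.0169 + 0.0196 + 0.0144 + 0.0169 + 0.0004 + 0.0064 + 0.0324 + 0.0324 = 0.1398
B = 1 / 0.1398 = 7.1531
Bₛ = (B − 1)/(n − 1) = (7.1531 − 1)/(9 − 1) = 6.1531/8 = 0.7691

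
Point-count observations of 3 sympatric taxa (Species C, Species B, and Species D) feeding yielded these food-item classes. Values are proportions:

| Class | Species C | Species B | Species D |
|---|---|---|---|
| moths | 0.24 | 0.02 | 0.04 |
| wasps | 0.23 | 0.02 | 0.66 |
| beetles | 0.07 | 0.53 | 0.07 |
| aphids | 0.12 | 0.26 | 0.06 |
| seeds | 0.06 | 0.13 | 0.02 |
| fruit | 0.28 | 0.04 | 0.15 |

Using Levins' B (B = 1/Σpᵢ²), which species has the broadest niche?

Species C

Σp_Cᵢ² = 0.24² + 0.23² + 0.07² + 0.12² + 0.06² + 0.28² = 0.0576 + 0.0529 + 0.0049 + 0.0144 + 0.0036 + 0.0784 = 0.2118
B_C = 1 / 0.2118 = 4.7214
Σp_Bᵢ² = 0.02² + 0.02² + 0.53² + 0.26² + 0.13² + 0.04² = 0.0004 + 0.0004 + 0.2809 + 0.0676 + 0.0169 + 0.0016 = 0.3678
B_B = 1 / 0.3678 = 2.7189
Σp_Dᵢ² = 0.04² + 0.66² + 0.07² + 0.06² + 0.02² + 0.15² = 0.0016 + 0.4356 + 0.0049 + 0.0036 + 0.0004 + 0.0225 = 0.4686
B_D = 1 / 0.4686 = 2.1340
Highest B → broadest niche (most generalist): Species C (B = 4.72).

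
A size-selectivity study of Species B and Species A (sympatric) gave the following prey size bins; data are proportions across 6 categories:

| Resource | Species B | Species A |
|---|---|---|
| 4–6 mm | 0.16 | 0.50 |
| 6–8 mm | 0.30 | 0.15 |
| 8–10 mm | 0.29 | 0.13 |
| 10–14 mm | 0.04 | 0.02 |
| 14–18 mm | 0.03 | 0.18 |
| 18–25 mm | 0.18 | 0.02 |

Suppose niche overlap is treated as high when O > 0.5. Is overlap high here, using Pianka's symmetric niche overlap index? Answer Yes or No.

Yes

Σ p₁ᵢp₂ᵢ = 0.0800 + 0.0450 + 0.0377 + 0.0008 + 0.0054 + 0.0036 = 0.1725
Σp_1ᵢ² = 0.16² + 0.30² + 0.29² + 0.04² + 0.03² + 0.18² = 0.0256 + 0.0900 + 0.0841 + 0.0016 + 0.0009 + 0.0324 = 0.2346
Σp_2ᵢ² = 0.50² + 0.15² + 0.13² + 0.02² + 0.18² + 0.02² = 0.2500 + 0.0225 + 0.0169 + 0.0004 + 0.0324 + 0.0004 = 0.3226
O = 0.1725 / √(0.2346 × 0.3226) = 0.1725 / 0.27510 = 0.6270
O = 0.6270 > 0.5 → Yes.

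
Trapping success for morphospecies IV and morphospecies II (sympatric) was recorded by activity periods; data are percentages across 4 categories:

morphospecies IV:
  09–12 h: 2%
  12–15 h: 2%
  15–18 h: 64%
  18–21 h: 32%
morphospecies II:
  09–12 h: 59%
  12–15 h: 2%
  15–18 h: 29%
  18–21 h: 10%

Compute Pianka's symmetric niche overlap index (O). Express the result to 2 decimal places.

0.48

Convert percentages to proportions (divide by 100).
Σ p₁ᵢp₂ᵢ = 0.0118 + 0.0004 + 0.1856 + 0.0320 = 0.2298
Σp_1ᵢ² = 0.02² + 0.02² + 0.64² + 0.32² = 0.0004 + 0.0004 + 0.4096 + 0.1024 = 0.5128
Σp_2ᵢ² = 0.59² + 0.02² + 0.29² + 0.10² = 0.3481 + 0.0004 + 0.0841 + 0.0100 = 0.4426
O = 0.2298 / √(0.5128 × 0.4426) = 0.2298 / 0.47641 = 0.4824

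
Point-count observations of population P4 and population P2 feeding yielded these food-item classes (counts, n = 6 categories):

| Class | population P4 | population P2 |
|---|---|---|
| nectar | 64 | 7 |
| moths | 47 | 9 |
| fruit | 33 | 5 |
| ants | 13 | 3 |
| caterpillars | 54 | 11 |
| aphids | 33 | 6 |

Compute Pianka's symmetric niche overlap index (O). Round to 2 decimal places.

Proportions for population P4 (n=244): 64/244=0.2623, 47/244=0.1926, 33/244=0.1352, 13/244=0.0533, 54/244=0.2213, 33/244=0.1352
Proportions for population P2 (n=41): 7/41=0.1707, 9/41=0.2195, 5/41=0.1220, 3/41=0.0732, 11/41=0.2683, 6/41=0.1463
Σ p₁ᵢp₂ᵢ = 0.044775 + 0.042276 + 0.016494 + 0.003902 + 0.059375 + 0.019780 = 0.186602
Σp_1ᵢ² = 0.2623² + 0.1926² + 0.1352² + 0.0533² + 0.2213² + 0.1352² = 0.068801 + 0.037095 + 0.018279 + 0.002841 + 0.048974 + 0.018279 = 0.194269
Σp_2ᵢ² = 0.1707² + 0.2195² + 0.1220² + 0.0732² + 0.2683² + 0.1463² = 0.029138 + 0.048180 + 0.014884 + 0.005358 + 0.071985 + 0.021404 = 0.190949
O = 0.186602 / √(0.194269 × 0.190949) = 0.186602 / 0.1926018 = 0.9688

0.97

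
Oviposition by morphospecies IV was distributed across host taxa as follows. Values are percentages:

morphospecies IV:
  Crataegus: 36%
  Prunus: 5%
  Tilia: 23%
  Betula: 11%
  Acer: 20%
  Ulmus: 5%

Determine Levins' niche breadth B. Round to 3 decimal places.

Convert percentages to proportions (divide by 100).
Σpᵢ² = 0.36² + 0.05² + 0.23² + 0.11² + 0.20² + 0.05² = 0.1296 + 0.0025 + 0.0529 + 0.0121 + 0.0400 + 0.0025 = 0.2396
B = 1 / 0.2396 = 4.17362

4.174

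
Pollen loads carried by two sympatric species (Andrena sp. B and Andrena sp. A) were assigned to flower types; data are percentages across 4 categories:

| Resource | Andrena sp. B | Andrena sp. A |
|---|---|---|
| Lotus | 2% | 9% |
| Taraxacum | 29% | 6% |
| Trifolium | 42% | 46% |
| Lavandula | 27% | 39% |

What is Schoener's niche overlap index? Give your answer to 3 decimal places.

0.770

Convert percentages to proportions (divide by 100).
Σ|p₁ᵢ − p₂ᵢ| = 0.07 + 0.23 + 0.04 + 0.12 = 0.46
D = 1 − ½ × 0.46 = 1 − 0.230 = 0.77000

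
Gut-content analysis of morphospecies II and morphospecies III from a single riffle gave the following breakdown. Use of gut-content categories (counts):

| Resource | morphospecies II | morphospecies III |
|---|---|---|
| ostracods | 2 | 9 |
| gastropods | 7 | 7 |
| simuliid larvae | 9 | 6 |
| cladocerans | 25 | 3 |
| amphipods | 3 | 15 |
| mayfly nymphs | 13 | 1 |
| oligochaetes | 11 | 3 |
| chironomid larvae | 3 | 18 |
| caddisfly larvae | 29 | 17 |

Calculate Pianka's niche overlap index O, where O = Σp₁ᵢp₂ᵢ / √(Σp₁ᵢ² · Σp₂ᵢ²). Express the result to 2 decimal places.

0.60

Proportions for morphospecies II (n=102): 2/102=0.0196, 7/102=0.0686, 9/102=0.0882, 25/102=0.2451, 3/102=0.0294, 13/102=0.1275, 11/102=0.1078, 3/102=0.0294, 29/102=0.2843
Proportions for morphospecies III (n=79): 9/79=0.1139, 7/79=0.0886, 6/79=0.0759, 3/79=0.0380, 15/79=0.1899, 1/79=0.0127, 3/79=0.0380, 18/79=0.2278, 17/79=0.2152
Σ p₁ᵢp₂ᵢ = 0.002232 + 0.006078 + 0.006694 + 0.009314 + 0.005583 + 0.001619 + 0.004096 + 0.006697 + 0.061181 = 0.103494
Σp_1ᵢ² = 0.0196² + 0.0686² + 0.0882² + 0.2451² + 0.0294² + 0.1275² + 0.1078² + 0.0294² + 0.2843² = 0.000384 + 0.004706 + 0.007779 + 0.060074 + 0.000864 + 0.016256 + 0.011621 + 0.000864 + 0.080826 = 0.183374
Σp_2ᵢ² = 0.1139² + 0.0886² + 0.0759² + 0.0380² + 0.1899² + 0.0127² + 0.0380² + 0.2278² + 0.2152² = 0.012973 + 0.007850 + 0.005761 + 0.001444 + 0.036062 + 0.000161 + 0.001444 + 0.051893 + 0.046311 = 0.163899
O = 0.103494 / √(0.183374 × 0.163899) = 0.103494 / 0.1733632 = 0.5970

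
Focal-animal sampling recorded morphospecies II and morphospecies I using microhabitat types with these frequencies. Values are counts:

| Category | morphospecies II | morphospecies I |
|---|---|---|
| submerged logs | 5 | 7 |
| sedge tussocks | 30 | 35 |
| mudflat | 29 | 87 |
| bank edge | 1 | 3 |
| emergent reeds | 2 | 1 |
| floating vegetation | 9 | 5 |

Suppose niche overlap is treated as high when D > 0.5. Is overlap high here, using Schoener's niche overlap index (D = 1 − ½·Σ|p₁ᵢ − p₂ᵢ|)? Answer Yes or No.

Proportions for morphospecies II (n=76): 5/76=0.0658, 30/76=0.3947, 29/76=0.3816, 1/76=0.0132, 2/76=0.0263, 9/76=0.1184
Proportions for morphospecies I (n=138): 7/138=0.0507, 35/138=0.2536, 87/138=0.6304, 3/138=0.0217, 1/138=0.0072, 5/138=0.0362
Σ|p₁ᵢ − p₂ᵢ| = 0.0151 + 0.1411 + 0.2488 + 0.0085 + 0.0191 + 0.0822 = 0.5148
D = 1 − ½ × 0.5148 = 1 − 0.25740 = 0.74260
D = 0.74260 > 0.5 → Yes.

Yes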